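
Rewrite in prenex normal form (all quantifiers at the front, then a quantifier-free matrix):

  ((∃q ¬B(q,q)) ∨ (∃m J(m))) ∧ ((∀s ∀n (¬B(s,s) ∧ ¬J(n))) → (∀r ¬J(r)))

Eliminate → and ↔ using ¬ and ∨.
  ((∃q ¬B(q,q)) ∨ (∃m J(m))) ∧ (¬(∀s ∀n (¬B(s,s) ∧ ¬J(n))) ∨ (∀r ¬J(r)))
Move each ¬ inward, flipping quantifiers it crosses:
  ((∃q ¬B(q,q)) ∨ (∃m J(m))) ∧ ((∃s ∃n (B(s,s) ∨ J(n))) ∨ (∀r ¬J(r)))
Pull the quantifiers to the front (each side's bound variable is not free in the other side):
  ∃q ∃m ∃s ∃n ∀r ((¬B(q,q) ∨ J(m)) ∧ (B(s,s) ∨ J(n) ∨ ¬J(r)))

∃q ∃m ∃s ∃n ∀r ((¬B(q,q) ∨ J(m)) ∧ (B(s,s) ∨ J(n) ∨ ¬J(r)))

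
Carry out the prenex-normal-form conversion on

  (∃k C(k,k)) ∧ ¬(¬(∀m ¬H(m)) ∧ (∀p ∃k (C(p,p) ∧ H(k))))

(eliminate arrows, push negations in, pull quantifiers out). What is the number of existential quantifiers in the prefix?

2

Push ¬ through the quantifiers and connectives to reach negation normal form:
  (∃k C(k,k)) ∧ ((∀m ¬H(m)) ∨ (∃p ∀k (¬C(p,p) ∨ ¬H(k))))
Standardize variables apart so no two quantifiers bind the same name: k↦x1.
  (∃k C(k,k)) ∧ ((∀m ¬H(m)) ∨ (∃p ∀x1 (¬C(p,p) ∨ ¬H(x1))))
Finally move all quantifiers to the prefix:
  ∃k ∀m ∃p ∀x1 (C(k,k) ∧ (¬H(m) ∨ ¬C(p,p) ∨ ¬H(x1)))
The prefix is ∃k ∀m ∃p ∀x1: 2 universal, 2 existential.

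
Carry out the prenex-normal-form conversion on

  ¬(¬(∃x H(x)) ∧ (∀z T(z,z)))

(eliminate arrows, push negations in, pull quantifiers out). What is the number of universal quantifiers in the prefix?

0

Drive negations inward (¬∀x A ≡ ∃x ¬A, ¬∃x A ≡ ∀x ¬A, De Morgan for ∧/∨):
  (∃x H(x)) ∨ (∃z ¬T(z,z))
Finally move all quantifiers to the prefix:
  ∃x ∃z (H(x) ∨ ¬T(z,z))
The prefix is ∃x ∃z: 0 universal, 2 existential.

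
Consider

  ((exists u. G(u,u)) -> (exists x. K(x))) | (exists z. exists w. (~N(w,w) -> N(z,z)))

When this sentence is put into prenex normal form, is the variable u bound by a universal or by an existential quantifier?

First replace A → B with ¬A ∨ B.
  ~(exists u. G(u,u)) | (exists x. K(x)) | (exists z. exists w. (~~N(w,w) | N(z,z)))
Push ¬ through the quantifiers and connectives to reach negation normal form:
  (forall u. ~G(u,u)) | (exists x. K(x)) | (exists z. exists w. (N(w,w) | N(z,z)))
All bound variables are already distinct, so no renaming is needed.
Finally move all quantifiers to the prefix:
  forall u. exists x. exists z. exists w. (~G(u,u) | K(x) | N(w,w) | N(z,z))
The quantifier exists u sits under an odd number of negations (counting the antecedent side of each →), so it flips to forall u.

universal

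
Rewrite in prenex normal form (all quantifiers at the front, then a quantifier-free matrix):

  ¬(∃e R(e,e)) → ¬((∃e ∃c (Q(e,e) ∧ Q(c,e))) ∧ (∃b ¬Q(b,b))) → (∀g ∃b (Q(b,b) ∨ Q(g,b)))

Rewrite implications/biconditionals: A → B as ¬A ∨ B.
  ¬¬(∃e R(e,e)) ∨ ¬¬((∃e ∃c (Q(e,e) ∧ Q(c,e))) ∧ (∃b ¬Q(b,b))) ∨ (∀g ∃b (Q(b,b) ∨ Q(g,b)))
Move each ¬ inward, flipping quantifiers it crosses:
  (∃e R(e,e)) ∨ (∃e ∃c (Q(e,e) ∧ Q(c,e))) ∧ (∃b ¬Q(b,b)) ∨ (∀g ∃b (Q(b,b) ∨ Q(g,b)))
Rename bound variables to avoid capture: e↦z, b↦a.
  (∃e R(e,e)) ∨ (∃z ∃c (Q(z,z) ∧ Q(c,z))) ∧ (∃b ¬Q(b,b)) ∨ (∀g ∃a (Q(a,a) ∨ Q(g,a)))
Finally move all quantifiers to the prefix:
  ∃e ∃z ∃c ∃b ∀g ∃a (R(e,e) ∨ Q(z,z) ∧ Q(c,z) ∧ ¬Q(b,b) ∨ Q(a,a) ∨ Q(g,a))

∃e ∃z ∃c ∃b ∀g ∃a (R(e,e) ∨ Q(z,z) ∧ Q(c,z) ∧ ¬Q(b,b) ∨ Q(a,a) ∨ Q(g,a))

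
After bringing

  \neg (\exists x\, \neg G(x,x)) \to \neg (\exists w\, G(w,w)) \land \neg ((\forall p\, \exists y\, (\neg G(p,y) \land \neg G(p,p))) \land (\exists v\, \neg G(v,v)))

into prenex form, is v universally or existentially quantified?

First replace A → B with ¬A ∨ B.
  \neg \neg (\exists x\, \neg G(x,x)) \lor \neg (\exists w\, G(w,w)) \land \neg ((\forall p\, \exists y\, (\neg G(p,y) \land \neg G(p,p))) \land (\exists v\, \neg G(v,v)))
Drive negations inward (¬∀x A ≡ ∃x ¬A, ¬∃x A ≡ ∀x ¬A, De Morgan for ∧/∨):
  (\exists x\, \neg G(x,x)) \lor (\forall w\, \neg G(w,w)) \land ((\exists p\, \forall y\, (G(p,y) \lor G(p,p))) \lor (\forall v\, G(v,v)))
All bound variables are already distinct, so no renaming is needed.
Pull the quantifiers to the front (each side's bound variable is not free in the other side):
  \exists x\, \forall w\, \exists p\, \forall y\, \forall v\, (\neg G(x,x) \lor \neg G(w,w) \land (G(p,y) \lor G(p,p) \lor G(v,v)))
The quantifier \exists v sits under an odd number of negations (counting the antecedent side of each →), so it flips to \forall v.

universal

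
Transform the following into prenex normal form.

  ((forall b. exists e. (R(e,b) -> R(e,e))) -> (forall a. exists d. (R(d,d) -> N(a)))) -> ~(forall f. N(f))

First replace A → B with ¬A ∨ B.
  ~(~(forall b. exists e. (~R(e,b) | R(e,e))) | (forall a. exists d. (~R(d,d) | N(a)))) | ~(forall f. N(f))
Drive negations inward (¬∀x A ≡ ∃x ¬A, ¬∃x A ≡ ∀x ¬A, De Morgan for ∧/∨):
  (forall b. exists e. (~R(e,b) | R(e,e))) & (exists a. forall d. (R(d,d) & ~N(a))) | (exists f. ~N(f))
All bound variables are already distinct, so no renaming is needed.
Pull the quantifiers to the front (each side's bound variable is not free in the other side):
  forall b. exists e. exists a. forall d. exists f. ((~R(e,b) | R(e,e)) & R(d,d) & ~N(a) | ~N(f))

forall b. exists e. exists a. forall d. exists f. ((~R(e,b) | R(e,e)) & R(d,d) & ~N(a) | ~N(f))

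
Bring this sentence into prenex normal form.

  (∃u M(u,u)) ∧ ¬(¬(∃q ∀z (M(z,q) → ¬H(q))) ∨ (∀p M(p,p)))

Rewrite implications/biconditionals: A → B as ¬A ∨ B.
  (∃u M(u,u)) ∧ ¬(¬(∃q ∀z (¬M(z,q) ∨ ¬H(q))) ∨ (∀p M(p,p)))
Move each ¬ inward, flipping quantifiers it crosses:
  (∃u M(u,u)) ∧ (∃q ∀z (¬M(z,q) ∨ ¬H(q))) ∧ (∃p ¬M(p,p))
All bound variables are already distinct, so no renaming is needed.
Pull the quantifiers to the front (each side's bound variable is not free in the other side):
  ∃u ∃q ∀z ∃p (M(u,u) ∧ (¬M(z,q) ∨ ¬H(q)) ∧ ¬M(p,p))

∃u ∃q ∀z ∃p (M(u,u) ∧ (¬M(z,q) ∨ ¬H(q)) ∧ ¬M(p,p))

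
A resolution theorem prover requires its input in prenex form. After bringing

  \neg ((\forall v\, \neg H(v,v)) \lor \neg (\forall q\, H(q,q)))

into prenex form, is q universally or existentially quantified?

Drive negations inward (¬∀x A ≡ ∃x ¬A, ¬∃x A ≡ ∀x ¬A, De Morgan for ∧/∨):
  (\exists v\, H(v,v)) \land (\forall q\, H(q,q))
All bound variables are already distinct, so no renaming is needed.
Finally move all quantifiers to the prefix:
  \exists v\, \forall q\, (H(v,v) \land H(q,q))
The quantifier \forall q sits under an even number of negations, so it remains universal.

universal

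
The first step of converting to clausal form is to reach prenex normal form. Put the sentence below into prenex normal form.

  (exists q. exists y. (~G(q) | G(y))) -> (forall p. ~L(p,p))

forall q. forall y. forall p. (G(q) & ~G(y) | ~L(p,p))

Eliminate → and ↔ using ¬ and ∨.
  ~(exists q. exists y. (~G(q) | G(y))) | (forall p. ~L(p,p))
Move each ¬ inward, flipping quantifiers it crosses:
  (forall q. forall y. (G(q) & ~G(y))) | (forall p. ~L(p,p))
All bound variables are already distinct, so no renaming is needed.
Finally move all quantifiers to the prefix:
  forall q. forall y. forall p. (G(q) & ~G(y) | ~L(p,p))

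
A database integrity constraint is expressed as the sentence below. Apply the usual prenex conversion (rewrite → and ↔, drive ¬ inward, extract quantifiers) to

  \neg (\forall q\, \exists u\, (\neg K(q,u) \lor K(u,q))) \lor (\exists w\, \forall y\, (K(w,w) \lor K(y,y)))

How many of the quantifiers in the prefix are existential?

2

Drive negations inward (¬∀x A ≡ ∃x ¬A, ¬∃x A ≡ ∀x ¬A, De Morgan for ∧/∨):
  (\exists q\, \forall u\, (K(q,u) \land \neg K(u,q))) \lor (\exists w\, \forall y\, (K(w,w) \lor K(y,y)))
All bound variables are already distinct, so no renaming is needed.
Pull the quantifiers to the front (each side's bound variable is not free in the other side):
  \exists q\, \forall u\, \exists w\, \forall y\, (K(q,u) \land \neg K(u,q) \lor K(w,w) \lor K(y,y))
The prefix is \exists q \forall u \exists w \forall y: 2 universal, 2 existential.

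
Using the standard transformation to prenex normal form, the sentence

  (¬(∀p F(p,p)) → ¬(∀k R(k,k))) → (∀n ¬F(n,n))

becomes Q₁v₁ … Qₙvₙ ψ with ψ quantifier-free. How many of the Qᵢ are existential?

Eliminate → and ↔ using ¬ and ∨.
  ¬(¬¬(∀p F(p,p)) ∨ ¬(∀k R(k,k))) ∨ (∀n ¬F(n,n))
Move each ¬ inward, flipping quantifiers it crosses:
  (∃p ¬F(p,p)) ∧ (∀k R(k,k)) ∨ (∀n ¬F(n,n))
All bound variables are already distinct, so no renaming is needed.
Pull the quantifiers to the front (each side's bound variable is not free in the other side):
  ∃p ∀k ∀n (¬F(p,p) ∧ R(k,k) ∨ ¬F(n,n))
The prefix is ∃p ∀k ∀n: 2 universal, 1 existential.

1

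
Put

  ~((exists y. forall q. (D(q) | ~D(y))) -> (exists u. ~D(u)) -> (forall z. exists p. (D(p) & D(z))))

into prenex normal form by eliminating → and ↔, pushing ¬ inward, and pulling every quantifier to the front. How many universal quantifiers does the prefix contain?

Rewrite implications/biconditionals: A → B as ¬A ∨ B.
  ~(~(exists y. forall q. (D(q) | ~D(y))) | ~(exists u. ~D(u)) | (forall z. exists p. (D(p) & D(z))))
Move each ¬ inward, flipping quantifiers it crosses:
  (exists y. forall q. (D(q) | ~D(y))) & (exists u. ~D(u)) & (exists z. forall p. (~D(p) | ~D(z)))
Extract every quantifier outward, since the variables are now distinct and don't occur free across branches:
  exists y. forall q. exists u. exists z. forall p. ((D(q) | ~D(y)) & ~D(u) & (~D(p) | ~D(z)))
The prefix is exists y forall q exists u exists z forall p: 2 universal, 3 existential.

2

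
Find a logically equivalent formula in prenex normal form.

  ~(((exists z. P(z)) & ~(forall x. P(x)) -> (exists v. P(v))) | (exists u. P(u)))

Rewrite implications/biconditionals: A → B as ¬A ∨ B.
  ~(~((exists z. P(z)) & ~(forall x. P(x))) | (exists v. P(v)) | (exists u. P(u)))
Drive negations inward (¬∀x A ≡ ∃x ¬A, ¬∃x A ≡ ∀x ¬A, De Morgan for ∧/∨):
  (exists z. P(z)) & (exists x. ~P(x)) & (forall v. ~P(v)) & (forall u. ~P(u))
Extract every quantifier outward, since the variables are now distinct and don't occur free across branches:
  exists z. exists x. forall v. forall u. (P(z) & ~P(x) & ~P(v) & ~P(u))

exists z. exists x. forall v. forall u. (P(z) & ~P(x) & ~P(v) & ~P(u))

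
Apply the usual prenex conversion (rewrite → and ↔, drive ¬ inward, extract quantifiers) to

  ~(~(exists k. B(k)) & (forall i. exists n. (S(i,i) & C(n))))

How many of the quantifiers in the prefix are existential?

Move each ¬ inward, flipping quantifiers it crosses:
  (exists k. B(k)) | (exists i. forall n. (~S(i,i) | ~C(n)))
All bound variables are already distinct, so no renaming is needed.
Extract every quantifier outward, since the variables are now distinct and don't occur free across branches:
  exists k. exists i. forall n. (B(k) | ~S(i,i) | ~C(n))
The prefix is exists k exists i forall n: 1 universal, 2 existential.

2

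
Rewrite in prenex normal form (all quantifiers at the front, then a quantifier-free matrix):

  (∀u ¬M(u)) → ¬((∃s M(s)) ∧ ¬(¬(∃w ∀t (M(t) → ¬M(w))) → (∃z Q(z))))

∃u ∀s ∃w ∀t ∃z (M(u) ∨ ¬M(s) ∨ ¬M(t) ∨ ¬M(w) ∨ Q(z))

Eliminate → and ↔ using ¬ and ∨.
  ¬(∀u ¬M(u)) ∨ ¬((∃s M(s)) ∧ ¬(¬¬(∃w ∀t (¬M(t) ∨ ¬M(w))) ∨ (∃z Q(z))))
Move each ¬ inward, flipping quantifiers it crosses:
  (∃u M(u)) ∨ (∀s ¬M(s)) ∨ (∃w ∀t (¬M(t) ∨ ¬M(w))) ∨ (∃z Q(z))
Pull the quantifiers to the front (each side's bound variable is not free in the other side):
  ∃u ∀s ∃w ∀t ∃z (M(u) ∨ ¬M(s) ∨ ¬M(t) ∨ ¬M(w) ∨ Q(z))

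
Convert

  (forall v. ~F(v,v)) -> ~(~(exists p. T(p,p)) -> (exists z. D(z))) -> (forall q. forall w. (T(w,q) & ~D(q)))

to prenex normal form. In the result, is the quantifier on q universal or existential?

universal

Eliminate → and ↔ using ¬ and ∨.
  ~(forall v. ~F(v,v)) | ~~(~~(exists p. T(p,p)) | (exists z. D(z))) | (forall q. forall w. (T(w,q) & ~D(q)))
Push ¬ through the quantifiers and connectives to reach negation normal form:
  (exists v. F(v,v)) | (exists p. T(p,p)) | (exists z. D(z)) | (forall q. forall w. (T(w,q) & ~D(q)))
All bound variables are already distinct, so no renaming is needed.
Extract every quantifier outward, since the variables are now distinct and don't occur free across branches:
  exists v. exists p. exists z. forall q. forall w. (F(v,v) | T(p,p) | D(z) | T(w,q) & ~D(q))
The quantifier forall q sits under an even number of negations (counting the antecedent side of each →), so it remains universal.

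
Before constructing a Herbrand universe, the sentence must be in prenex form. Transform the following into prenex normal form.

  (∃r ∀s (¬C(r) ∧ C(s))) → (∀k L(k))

First replace A → B with ¬A ∨ B.
  ¬(∃r ∀s (¬C(r) ∧ C(s))) ∨ (∀k L(k))
Push ¬ through the quantifiers and connectives to reach negation normal form:
  (∀r ∃s (C(r) ∨ ¬C(s))) ∨ (∀k L(k))
All bound variables are already distinct, so no renaming is needed.
Pull the quantifiers to the front (each side's bound variable is not free in the other side):
  ∀r ∃s ∀k (C(r) ∨ ¬C(s) ∨ L(k))

∀r ∃s ∀k (C(r) ∨ ¬C(s) ∨ L(k))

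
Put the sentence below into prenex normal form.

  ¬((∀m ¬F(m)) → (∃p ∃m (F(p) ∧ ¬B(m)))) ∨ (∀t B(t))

∀m ∀p ∀z1 ∀t (¬F(m) ∧ (¬F(p) ∨ B(z1)) ∨ B(t))

Rewrite implications/biconditionals: A → B as ¬A ∨ B.
  ¬(¬(∀m ¬F(m)) ∨ (∃p ∃m (F(p) ∧ ¬B(m)))) ∨ (∀t B(t))
Move each ¬ inward, flipping quantifiers it crosses:
  (∀m ¬F(m)) ∧ (∀p ∀m (¬F(p) ∨ B(m))) ∨ (∀t B(t))
Rename bound variables to avoid capture: m↦z1.
  (∀m ¬F(m)) ∧ (∀p ∀z1 (¬F(p) ∨ B(z1))) ∨ (∀t B(t))
Extract every quantifier outward, since the variables are now distinct and don't occur free across branches:
  ∀m ∀p ∀z1 ∀t (¬F(m) ∧ (¬F(p) ∨ B(z1)) ∨ B(t))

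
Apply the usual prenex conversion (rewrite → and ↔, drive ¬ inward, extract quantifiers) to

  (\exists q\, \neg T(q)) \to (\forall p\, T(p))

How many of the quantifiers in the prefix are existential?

First replace A → B with ¬A ∨ B.
  \neg (\exists q\, \neg T(q)) \lor (\forall p\, T(p))
Move each ¬ inward, flipping quantifiers it crosses:
  (\forall q\, T(q)) \lor (\forall p\, T(p))
Finally move all quantifiers to the prefix:
  \forall q\, \forall p\, (T(q) \lor T(p))
The prefix is \forall q \forall p: 2 universal, 0 existential.

0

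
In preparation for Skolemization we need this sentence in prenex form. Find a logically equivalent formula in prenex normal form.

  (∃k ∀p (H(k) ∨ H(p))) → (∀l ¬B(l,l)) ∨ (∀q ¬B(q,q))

Rewrite implications/biconditionals: A → B as ¬A ∨ B.
  ¬(∃k ∀p (H(k) ∨ H(p))) ∨ (∀l ¬B(l,l)) ∨ (∀q ¬B(q,q))
Push ¬ through the quantifiers and connectives to reach negation normal form:
  (∀k ∃p (¬H(k) ∧ ¬H(p))) ∨ (∀l ¬B(l,l)) ∨ (∀q ¬B(q,q))
Finally move all quantifiers to the prefix:
  ∀k ∃p ∀l ∀q (¬H(k) ∧ ¬H(p) ∨ ¬B(l,l) ∨ ¬B(q,q))

∀k ∃p ∀l ∀q (¬H(k) ∧ ¬H(p) ∨ ¬B(l,l) ∨ ¬B(q,q))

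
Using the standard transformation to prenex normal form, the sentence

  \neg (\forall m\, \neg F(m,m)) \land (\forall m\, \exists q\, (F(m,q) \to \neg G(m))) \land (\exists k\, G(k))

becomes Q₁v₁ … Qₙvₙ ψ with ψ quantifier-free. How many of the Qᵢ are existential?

Eliminate → and ↔ using ¬ and ∨.
  \neg (\forall m\, \neg F(m,m)) \land (\forall m\, \exists q\, (\neg F(m,q) \lor \neg G(m))) \land (\exists k\, G(k))
Move each ¬ inward, flipping quantifiers it crosses:
  (\exists m\, F(m,m)) \land (\forall m\, \exists q\, (\neg F(m,q) \lor \neg G(m))) \land (\exists k\, G(k))
Rename bound variables to avoid capture: m↦x.
  (\exists m\, F(m,m)) \land (\forall x\, \exists q\, (\neg F(x,q) \lor \neg G(x))) \land (\exists k\, G(k))
Finally move all quantifiers to the prefix:
  \exists m\, \forall x\, \exists q\, \exists k\, (F(m,m) \land (\neg F(x,q) \lor \neg G(x)) \land G(k))
The prefix is \exists m \forall x \exists q \exists k: 1 universal, 3 existential.

3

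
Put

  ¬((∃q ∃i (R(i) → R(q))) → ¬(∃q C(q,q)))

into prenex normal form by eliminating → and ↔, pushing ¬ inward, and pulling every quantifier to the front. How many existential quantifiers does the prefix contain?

Eliminate → and ↔ using ¬ and ∨.
  ¬(¬(∃q ∃i (¬R(i) ∨ R(q))) ∨ ¬(∃q C(q,q)))
Drive negations inward (¬∀x A ≡ ∃x ¬A, ¬∃x A ≡ ∀x ¬A, De Morgan for ∧/∨):
  (∃q ∃i (¬R(i) ∨ R(q))) ∧ (∃q C(q,q))
Give each quantifier a distinct variable: q↦r.
  (∃q ∃i (¬R(i) ∨ R(q))) ∧ (∃r C(r,r))
Pull the quantifiers to the front (each side's bound variable is not free in the other side):
  ∃q ∃i ∃r ((¬R(i) ∨ R(q)) ∧ C(r,r))
The prefix is ∃q ∃i ∃r: 0 universal, 3 existential.

3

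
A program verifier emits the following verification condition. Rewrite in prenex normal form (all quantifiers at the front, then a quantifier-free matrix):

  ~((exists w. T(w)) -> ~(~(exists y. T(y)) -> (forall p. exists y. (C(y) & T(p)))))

Rewrite implications/biconditionals: A → B as ¬A ∨ B.
  ~(~(exists w. T(w)) | ~(~~(exists y. T(y)) | (forall p. exists y. (C(y) & T(p)))))
Move each ¬ inward, flipping quantifiers it crosses:
  (exists w. T(w)) & ((exists y. T(y)) | (forall p. exists y. (C(y) & T(p))))
Give each quantifier a distinct variable: y↦c.
  (exists w. T(w)) & ((exists y. T(y)) | (forall p. exists c. (C(c) & T(p))))
Pull the quantifiers to the front (each side's bound variable is not free in the other side):
  exists w. exists y. forall p. exists c. (T(w) & (T(y) | C(c) & T(p)))

exists w. exists y. forall p. exists c. (T(w) & (T(y) | C(c) & T(p)))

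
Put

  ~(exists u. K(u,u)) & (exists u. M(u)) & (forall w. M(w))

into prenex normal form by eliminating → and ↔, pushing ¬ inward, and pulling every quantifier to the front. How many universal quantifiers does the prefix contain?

Drive negations inward (¬∀x A ≡ ∃x ¬A, ¬∃x A ≡ ∀x ¬A, De Morgan for ∧/∨):
  (forall u. ~K(u,u)) & (exists u. M(u)) & (forall w. M(w))
Rename bound variables to avoid capture: u↦a.
  (forall u. ~K(u,u)) & (exists a. M(a)) & (forall w. M(w))
Pull the quantifiers to the front (each side's bound variable is not free in the other side):
  forall u. exists a. forall w. (~K(u,u) & M(a) & M(w))
The prefix is forall u exists a forall w: 2 universal, 1 existential.

2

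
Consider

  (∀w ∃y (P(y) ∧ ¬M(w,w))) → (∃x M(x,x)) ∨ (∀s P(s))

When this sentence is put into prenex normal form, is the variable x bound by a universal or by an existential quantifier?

Rewrite implications/biconditionals: A → B as ¬A ∨ B.
  ¬(∀w ∃y (P(y) ∧ ¬M(w,w))) ∨ (∃x M(x,x)) ∨ (∀s P(s))
Push ¬ through the quantifiers and connectives to reach negation normal form:
  (∃w ∀y (¬P(y) ∨ M(w,w))) ∨ (∃x M(x,x)) ∨ (∀s P(s))
All bound variables are already distinct, so no renaming is needed.
Finally move all quantifiers to the prefix:
  ∃w ∀y ∃x ∀s (¬P(y) ∨ M(w,w) ∨ M(x,x) ∨ P(s))
The quantifier ∃x sits under an even number of negations (counting the antecedent side of each →), so it remains existential.

existential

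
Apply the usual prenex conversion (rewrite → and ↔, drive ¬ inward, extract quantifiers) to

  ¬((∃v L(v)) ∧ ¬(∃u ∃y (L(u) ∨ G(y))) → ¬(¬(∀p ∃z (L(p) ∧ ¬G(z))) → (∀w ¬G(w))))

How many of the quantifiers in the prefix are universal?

4

Rewrite implications/biconditionals: A → B as ¬A ∨ B.
  ¬(¬((∃v L(v)) ∧ ¬(∃u ∃y (L(u) ∨ G(y)))) ∨ ¬(¬¬(∀p ∃z (L(p) ∧ ¬G(z))) ∨ (∀w ¬G(w))))
Drive negations inward (¬∀x A ≡ ∃x ¬A, ¬∃x A ≡ ∀x ¬A, De Morgan for ∧/∨):
  (∃v L(v)) ∧ (∀u ∀y (¬L(u) ∧ ¬G(y))) ∧ ((∀p ∃z (L(p) ∧ ¬G(z))) ∨ (∀w ¬G(w)))
Finally move all quantifiers to the prefix:
  ∃v ∀u ∀y ∀p ∃z ∀w (L(v) ∧ ¬L(u) ∧ ¬G(y) ∧ (L(p) ∧ ¬G(z) ∨ ¬G(w)))
The prefix is ∃v ∀u ∀y ∀p ∃z ∀w: 4 universal, 2 existential.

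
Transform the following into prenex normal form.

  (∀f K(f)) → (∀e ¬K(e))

Rewrite implications/biconditionals: A → B as ¬A ∨ B.
  ¬(∀f K(f)) ∨ (∀e ¬K(e))
Push ¬ through the quantifiers and connectives to reach negation normal form:
  (∃f ¬K(f)) ∨ (∀e ¬K(e))
Extract every quantifier outward, since the variables are now distinct and don't occur free across branches:
  ∃f ∀e (¬K(f) ∨ ¬K(e))

∃f ∀e (¬K(f) ∨ ¬K(e))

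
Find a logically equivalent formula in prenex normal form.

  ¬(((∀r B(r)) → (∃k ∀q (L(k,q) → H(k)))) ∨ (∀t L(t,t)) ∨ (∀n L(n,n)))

Rewrite implications/biconditionals: A → B as ¬A ∨ B.
  ¬(¬(∀r B(r)) ∨ (∃k ∀q (¬L(k,q) ∨ H(k))) ∨ (∀t L(t,t)) ∨ (∀n L(n,n)))
Drive negations inward (¬∀x A ≡ ∃x ¬A, ¬∃x A ≡ ∀x ¬A, De Morgan for ∧/∨):
  (∀r B(r)) ∧ (∀k ∃q (L(k,q) ∧ ¬H(k))) ∧ (∃t ¬L(t,t)) ∧ (∃n ¬L(n,n))
All bound variables are already distinct, so no renaming is needed.
Pull the quantifiers to the front (each side's bound variable is not free in the other side):
  ∀r ∀k ∃q ∃t ∃n (B(r) ∧ L(k,q) ∧ ¬H(k) ∧ ¬L(t,t) ∧ ¬L(n,n))

∀r ∀k ∃q ∃t ∃n (B(r) ∧ L(k,q) ∧ ¬H(k) ∧ ¬L(t,t) ∧ ¬L(n,n))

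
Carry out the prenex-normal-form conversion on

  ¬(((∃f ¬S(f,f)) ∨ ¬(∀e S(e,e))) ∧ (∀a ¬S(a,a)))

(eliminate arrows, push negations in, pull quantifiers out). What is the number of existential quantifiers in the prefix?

1

Drive negations inward (¬∀x A ≡ ∃x ¬A, ¬∃x A ≡ ∀x ¬A, De Morgan for ∧/∨):
  (∀f S(f,f)) ∧ (∀e S(e,e)) ∨ (∃a S(a,a))
Pull the quantifiers to the front (each side's bound variable is not free in the other side):
  ∀f ∀e ∃a (S(f,f) ∧ S(e,e) ∨ S(a,a))
The prefix is ∀f ∀e ∃a: 2 universal, 1 existential.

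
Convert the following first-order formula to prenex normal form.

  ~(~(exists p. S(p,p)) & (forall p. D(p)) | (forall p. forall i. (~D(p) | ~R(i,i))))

exists p. exists w. exists y. exists i. ((S(p,p) | ~D(w)) & D(y) & R(i,i))

Drive negations inward (¬∀x A ≡ ∃x ¬A, ¬∃x A ≡ ∀x ¬A, De Morgan for ∧/∨):
  ((exists p. S(p,p)) | (exists p. ~D(p))) & (exists p. exists i. (D(p) & R(i,i)))
Rename bound variables to avoid capture: p↦w, p↦y.
  ((exists p. S(p,p)) | (exists w. ~D(w))) & (exists y. exists i. (D(y) & R(i,i)))
Finally move all quantifiers to the prefix:
  exists p. exists w. exists y. exists i. ((S(p,p) | ~D(w)) & D(y) & R(i,i))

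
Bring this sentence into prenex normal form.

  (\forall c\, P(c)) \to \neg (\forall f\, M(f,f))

Eliminate → and ↔ using ¬ and ∨.
  \neg (\forall c\, P(c)) \lor \neg (\forall f\, M(f,f))
Push ¬ through the quantifiers and connectives to reach negation normal form:
  (\exists c\, \neg P(c)) \lor (\exists f\, \neg M(f,f))
Pull the quantifiers to the front (each side's bound variable is not free in the other side):
  \exists c\, \exists f\, (\neg P(c) \lor \neg M(f,f))

\exists c\, \exists f\, (\neg P(c) \lor \neg M(f,f))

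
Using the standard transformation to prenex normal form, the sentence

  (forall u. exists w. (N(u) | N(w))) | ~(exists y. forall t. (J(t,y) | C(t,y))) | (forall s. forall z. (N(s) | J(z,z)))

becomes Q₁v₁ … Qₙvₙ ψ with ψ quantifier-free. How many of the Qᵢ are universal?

Push ¬ through the quantifiers and connectives to reach negation normal form:
  (forall u. exists w. (N(u) | N(w))) | (forall y. exists t. (~J(t,y) & ~C(t,y))) | (forall s. forall z. (N(s) | J(z,z)))
Finally move all quantifiers to the prefix:
  forall u. exists w. forall y. exists t. forall s. forall z. (N(u) | N(w) | ~J(t,y) & ~C(t,y) | N(s) | J(z,z))
The prefix is forall u exists w forall y exists t forall s forall z: 4 universal, 2 existential.

4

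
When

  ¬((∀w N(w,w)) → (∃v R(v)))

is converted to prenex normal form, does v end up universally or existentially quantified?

First replace A → B with ¬A ∨ B.
  ¬(¬(∀w N(w,w)) ∨ (∃v R(v)))
Move each ¬ inward, flipping quantifiers it crosses:
  (∀w N(w,w)) ∧ (∀v ¬R(v))
Finally move all quantifiers to the prefix:
  ∀w ∀v (N(w,w) ∧ ¬R(v))
The quantifier ∃v sits under an odd number of negations (counting the antecedent side of each →), so it flips to ∀v.

universal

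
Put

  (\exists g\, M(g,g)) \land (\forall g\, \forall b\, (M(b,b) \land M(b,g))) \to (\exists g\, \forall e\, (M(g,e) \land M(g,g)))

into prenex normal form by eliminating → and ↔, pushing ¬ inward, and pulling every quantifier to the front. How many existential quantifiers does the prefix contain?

Eliminate → and ↔ using ¬ and ∨.
  \neg ((\exists g\, M(g,g)) \land (\forall g\, \forall b\, (M(b,b) \land M(b,g)))) \lor (\exists g\, \forall e\, (M(g,e) \land M(g,g)))
Move each ¬ inward, flipping quantifiers it crosses:
  (\forall g\, \neg M(g,g)) \lor (\exists g\, \exists b\, (\neg M(b,b) \lor \neg M(b,g))) \lor (\exists g\, \forall e\, (M(g,e) \land M(g,g)))
Rename bound variables to avoid capture: g↦v, g↦s.
  (\forall g\, \neg M(g,g)) \lor (\exists v\, \exists b\, (\neg M(b,b) \lor \neg M(b,v))) \lor (\exists s\, \forall e\, (M(s,e) \land M(s,s)))
Pull the quantifiers to the front (each side's bound variable is not free in the other side):
  \forall g\, \exists v\, \exists b\, \exists s\, \forall e\, (\neg M(g,g) \lor \neg M(b,b) \lor \neg M(b,v) \lor M(s,e) \land M(s,s))
The prefix is \forall g \exists v \exists b \exists s \forall e: 2 universal, 3 existential.

3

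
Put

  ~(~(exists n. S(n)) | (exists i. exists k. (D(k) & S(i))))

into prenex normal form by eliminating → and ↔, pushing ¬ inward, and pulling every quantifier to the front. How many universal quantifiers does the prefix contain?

2

Push ¬ through the quantifiers and connectives to reach negation normal form:
  (exists n. S(n)) & (forall i. forall k. (~D(k) | ~S(i)))
Finally move all quantifiers to the prefix:
  exists n. forall i. forall k. (S(n) & (~D(k) | ~S(i)))
The prefix is exists n forall i forall k: 2 universal, 1 existential.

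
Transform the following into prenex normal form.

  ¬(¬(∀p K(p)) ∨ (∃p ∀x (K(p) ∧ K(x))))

Push ¬ through the quantifiers and connectives to reach negation normal form:
  (∀p K(p)) ∧ (∀p ∃x (¬K(p) ∨ ¬K(x)))
Rename bound variables to avoid capture: p↦y.
  (∀p K(p)) ∧ (∀y ∃x (¬K(y) ∨ ¬K(x)))
Finally move all quantifiers to the prefix:
  ∀p ∀y ∃x (K(p) ∧ (¬K(y) ∨ ¬K(x)))

∀p ∀y ∃x (K(p) ∧ (¬K(y) ∨ ¬K(x)))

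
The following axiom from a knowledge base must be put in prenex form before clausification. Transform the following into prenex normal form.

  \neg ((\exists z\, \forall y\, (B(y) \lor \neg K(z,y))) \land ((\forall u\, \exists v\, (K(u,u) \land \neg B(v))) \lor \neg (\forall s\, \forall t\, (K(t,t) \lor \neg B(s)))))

\forall z\, \exists y\, \exists u\, \forall v\, \forall s\, \forall t\, (\neg B(y) \land K(z,y) \lor (\neg K(u,u) \lor B(v)) \land (K(t,t) \lor \neg B(s)))

Drive negations inward (¬∀x A ≡ ∃x ¬A, ¬∃x A ≡ ∀x ¬A, De Morgan for ∧/∨):
  (\forall z\, \exists y\, (\neg B(y) \land K(z,y))) \lor (\exists u\, \forall v\, (\neg K(u,u) \lor B(v))) \land (\forall s\, \forall t\, (K(t,t) \lor \neg B(s)))
All bound variables are already distinct, so no renaming is needed.
Finally move all quantifiers to the prefix:
  \forall z\, \exists y\, \exists u\, \forall v\, \forall s\, \forall t\, (\neg B(y) \land K(z,y) \lor (\neg K(u,u) \lor B(v)) \land (K(t,t) \lor \neg B(s)))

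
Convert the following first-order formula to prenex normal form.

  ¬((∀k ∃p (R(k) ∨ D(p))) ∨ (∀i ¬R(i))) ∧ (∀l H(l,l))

∃k ∀p ∃i ∀l (¬R(k) ∧ ¬D(p) ∧ R(i) ∧ H(l,l))

Drive negations inward (¬∀x A ≡ ∃x ¬A, ¬∃x A ≡ ∀x ¬A, De Morgan for ∧/∨):
  (∃k ∀p (¬R(k) ∧ ¬D(p))) ∧ (∃i R(i)) ∧ (∀l H(l,l))
All bound variables are already distinct, so no renaming is needed.
Finally move all quantifiers to the prefix:
  ∃k ∀p ∃i ∀l (¬R(k) ∧ ¬D(p) ∧ R(i) ∧ H(l,l))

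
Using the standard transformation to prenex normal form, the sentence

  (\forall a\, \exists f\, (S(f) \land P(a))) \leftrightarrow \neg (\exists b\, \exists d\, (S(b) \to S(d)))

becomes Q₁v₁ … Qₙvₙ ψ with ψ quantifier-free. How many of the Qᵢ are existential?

Eliminate → and ↔ using ¬ and ∨; A ↔ B as (¬A ∨ B) ∧ (¬B ∨ A).
  (\neg (\forall a\, \exists f\, (S(f) \land P(a))) \lor \neg (\exists b\, \exists d\, (\neg S(b) \lor S(d)))) \land (\neg \neg (\exists b\, \exists d\, (\neg S(b) \lor S(d))) \lor (\forall a\, \exists f\, (S(f) \land P(a))))
Move each ¬ inward, flipping quantifiers it crosses:
  ((\exists a\, \forall f\, (\neg S(f) \lor \neg P(a))) \lor (\forall b\, \forall d\, (S(b) \land \neg S(d)))) \land ((\exists b\, \exists d\, (\neg S(b) \lor S(d))) \lor (\forall a\, \exists f\, (S(f) \land P(a))))
Standardize variables apart so no two quantifiers bind the same name: b↦z1, d↦x, a↦v, f↦p.
  ((\exists a\, \forall f\, (\neg S(f) \lor \neg P(a))) \lor (\forall b\, \forall d\, (S(b) \land \neg S(d)))) \land ((\exists z1\, \exists x\, (\neg S(z1) \lor S(x))) \lor (\forall v\, \exists p\, (S(p) \land P(v))))
Extract every quantifier outward, since the variables are now distinct and don't occur free across branches:
  \exists a\, \forall f\, \forall b\, \forall d\, \exists z1\, \exists x\, \forall v\, \exists p\, ((\neg S(f) \lor \neg P(a) \lor S(b) \land \neg S(d)) \land (\neg S(z1) \lor S(x) \lor S(p) \land P(v)))
The prefix is \exists a \forall f \forall b \forall d \exists z1 \exists x \forall v \exists p: 4 universal, 4 existential.

4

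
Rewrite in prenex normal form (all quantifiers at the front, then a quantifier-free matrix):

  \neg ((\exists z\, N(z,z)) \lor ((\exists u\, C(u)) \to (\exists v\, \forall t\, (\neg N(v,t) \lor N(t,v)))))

\forall z\, \exists u\, \forall v\, \exists t\, (\neg N(z,z) \land C(u) \land N(v,t) \land \neg N(t,v))

Rewrite implications/biconditionals: A → B as ¬A ∨ B.
  \neg ((\exists z\, N(z,z)) \lor \neg (\exists u\, C(u)) \lor (\exists v\, \forall t\, (\neg N(v,t) \lor N(t,v))))
Move each ¬ inward, flipping quantifiers it crosses:
  (\forall z\, \neg N(z,z)) \land (\exists u\, C(u)) \land (\forall v\, \exists t\, (N(v,t) \land \neg N(t,v)))
All bound variables are already distinct, so no renaming is needed.
Extract every quantifier outward, since the variables are now distinct and don't occur free across branches:
  \forall z\, \exists u\, \forall v\, \exists t\, (\neg N(z,z) \land C(u) \land N(v,t) \land \neg N(t,v))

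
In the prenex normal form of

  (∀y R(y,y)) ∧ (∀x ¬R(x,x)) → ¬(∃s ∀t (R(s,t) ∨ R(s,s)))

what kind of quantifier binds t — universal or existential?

Eliminate → and ↔ using ¬ and ∨.
  ¬((∀y R(y,y)) ∧ (∀x ¬R(x,x))) ∨ ¬(∃s ∀t (R(s,t) ∨ R(s,s)))
Move each ¬ inward, flipping quantifiers it crosses:
  (∃y ¬R(y,y)) ∨ (∃x R(x,x)) ∨ (∀s ∃t (¬R(s,t) ∧ ¬R(s,s)))
All bound variables are already distinct, so no renaming is needed.
Pull the quantifiers to the front (each side's bound variable is not free in the other side):
  ∃y ∃x ∀s ∃t (¬R(y,y) ∨ R(x,x) ∨ ¬R(s,t) ∧ ¬R(s,s))
The quantifier ∀t sits under an odd number of negations (counting the antecedent side of each →), so it flips to ∃t.

existential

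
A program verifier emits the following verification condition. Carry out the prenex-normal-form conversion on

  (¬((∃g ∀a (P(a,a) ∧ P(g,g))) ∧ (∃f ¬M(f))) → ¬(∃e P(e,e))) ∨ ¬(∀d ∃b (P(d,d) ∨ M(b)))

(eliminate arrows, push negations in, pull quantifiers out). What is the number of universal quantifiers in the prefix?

Rewrite implications/biconditionals: A → B as ¬A ∨ B.
  ¬¬((∃g ∀a (P(a,a) ∧ P(g,g))) ∧ (∃f ¬M(f))) ∨ ¬(∃e P(e,e)) ∨ ¬(∀d ∃b (P(d,d) ∨ M(b)))
Move each ¬ inward, flipping quantifiers it crosses:
  (∃g ∀a (P(a,a) ∧ P(g,g))) ∧ (∃f ¬M(f)) ∨ (∀e ¬P(e,e)) ∨ (∃d ∀b (¬P(d,d) ∧ ¬M(b)))
All bound variables are already distinct, so no renaming is needed.
Extract every quantifier outward, since the variables are now distinct and don't occur free across branches:
  ∃g ∀a ∃f ∀e ∃d ∀b (P(a,a) ∧ P(g,g) ∧ ¬M(f) ∨ ¬P(e,e) ∨ ¬P(d,d) ∧ ¬M(b))
The prefix is ∃g ∀a ∃f ∀e ∃d ∀b: 3 universal, 3 existential.

3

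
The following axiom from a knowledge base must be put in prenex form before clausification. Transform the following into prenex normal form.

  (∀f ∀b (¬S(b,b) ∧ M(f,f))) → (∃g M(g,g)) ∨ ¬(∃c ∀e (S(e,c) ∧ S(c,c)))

∃f ∃b ∃g ∀c ∃e (S(b,b) ∨ ¬M(f,f) ∨ M(g,g) ∨ ¬S(e,c) ∨ ¬S(c,c))

First replace A → B with ¬A ∨ B.
  ¬(∀f ∀b (¬S(b,b) ∧ M(f,f))) ∨ (∃g M(g,g)) ∨ ¬(∃c ∀e (S(e,c) ∧ S(c,c)))
Move each ¬ inward, flipping quantifiers it crosses:
  (∃f ∃b (S(b,b) ∨ ¬M(f,f))) ∨ (∃g M(g,g)) ∨ (∀c ∃e (¬S(e,c) ∨ ¬S(c,c)))
Extract every quantifier outward, since the variables are now distinct and don't occur free across branches:
  ∃f ∃b ∃g ∀c ∃e (S(b,b) ∨ ¬M(f,f) ∨ M(g,g) ∨ ¬S(e,c) ∨ ¬S(c,c))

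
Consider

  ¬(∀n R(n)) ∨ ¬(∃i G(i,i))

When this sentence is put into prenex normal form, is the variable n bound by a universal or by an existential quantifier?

Drive negations inward (¬∀x A ≡ ∃x ¬A, ¬∃x A ≡ ∀x ¬A, De Morgan for ∧/∨):
  (∃n ¬R(n)) ∨ (∀i ¬G(i,i))
All bound variables are already distinct, so no renaming is needed.
Pull the quantifiers to the front (each side's bound variable is not free in the other side):
  ∃n ∀i (¬R(n) ∨ ¬G(i,i))
The quantifier ∀n sits under an odd number of negations, so it flips to ∃n.

existential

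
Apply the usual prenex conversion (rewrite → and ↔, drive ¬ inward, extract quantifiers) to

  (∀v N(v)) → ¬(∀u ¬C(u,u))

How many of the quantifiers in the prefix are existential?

Eliminate → and ↔ using ¬ and ∨.
  ¬(∀v N(v)) ∨ ¬(∀u ¬C(u,u))
Push ¬ through the quantifiers and connectives to reach negation normal form:
  (∃v ¬N(v)) ∨ (∃u C(u,u))
Pull the quantifiers to the front (each side's bound variable is not free in the other side):
  ∃v ∃u (¬N(v) ∨ C(u,u))
The prefix is ∃v ∃u: 0 universal, 2 existential.

2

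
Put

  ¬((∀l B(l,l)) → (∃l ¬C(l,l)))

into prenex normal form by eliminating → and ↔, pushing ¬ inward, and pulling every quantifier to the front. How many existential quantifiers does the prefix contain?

First replace A → B with ¬A ∨ B.
  ¬(¬(∀l B(l,l)) ∨ (∃l ¬C(l,l)))
Drive negations inward (¬∀x A ≡ ∃x ¬A, ¬∃x A ≡ ∀x ¬A, De Morgan for ∧/∨):
  (∀l B(l,l)) ∧ (∀l C(l,l))
Rename bound variables to avoid capture: l↦v1.
  (∀l B(l,l)) ∧ (∀v1 C(v1,v1))
Extract every quantifier outward, since the variables are now distinct and don't occur free across branches:
  ∀l ∀v1 (B(l,l) ∧ C(v1,v1))
The prefix is ∀l ∀v1: 2 universal, 0 existential.

0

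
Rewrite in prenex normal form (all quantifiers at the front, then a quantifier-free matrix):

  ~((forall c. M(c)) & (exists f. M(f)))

Move each ¬ inward, flipping quantifiers it crosses:
  (exists c. ~M(c)) | (forall f. ~M(f))
All bound variables are already distinct, so no renaming is needed.
Extract every quantifier outward, since the variables are now distinct and don't occur free across branches:
  exists c. forall f. (~M(c) | ~M(f))

exists c. forall f. (~M(c) | ~M(f))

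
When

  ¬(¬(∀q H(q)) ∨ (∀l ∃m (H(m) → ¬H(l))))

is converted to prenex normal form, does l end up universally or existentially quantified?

Rewrite implications/biconditionals: A → B as ¬A ∨ B.
  ¬(¬(∀q H(q)) ∨ (∀l ∃m (¬H(m) ∨ ¬H(l))))
Push ¬ through the quantifiers and connectives to reach negation normal form:
  (∀q H(q)) ∧ (∃l ∀m (H(m) ∧ H(l)))
All bound variables are already distinct, so no renaming is needed.
Extract every quantifier outward, since the variables are now distinct and don't occur free across branches:
  ∀q ∃l ∀m (H(q) ∧ H(m) ∧ H(l))
The quantifier ∀l sits under an odd number of negations (counting the antecedent side of each →), so it flips to ∃l.

existential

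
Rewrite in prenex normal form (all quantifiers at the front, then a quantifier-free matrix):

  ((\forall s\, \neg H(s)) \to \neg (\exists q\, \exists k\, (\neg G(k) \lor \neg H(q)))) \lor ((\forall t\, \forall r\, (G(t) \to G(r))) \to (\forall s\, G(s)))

Eliminate → and ↔ using ¬ and ∨.
  \neg (\forall s\, \neg H(s)) \lor \neg (\exists q\, \exists k\, (\neg G(k) \lor \neg H(q))) \lor \neg (\forall t\, \forall r\, (\neg G(t) \lor G(r))) \lor (\forall s\, G(s))
Move each ¬ inward, flipping quantifiers it crosses:
  (\exists s\, H(s)) \lor (\forall q\, \forall k\, (G(k) \land H(q))) \lor (\exists t\, \exists r\, (G(t) \land \neg G(r))) \lor (\forall s\, G(s))
Rename bound variables to avoid capture: s↦x.
  (\exists s\, H(s)) \lor (\forall q\, \forall k\, (G(k) \land H(q))) \lor (\exists t\, \exists r\, (G(t) \land \neg G(r))) \lor (\forall x\, G(x))
Extract every quantifier outward, since the variables are now distinct and don't occur free across branches:
  \exists s\, \forall q\, \forall k\, \exists t\, \exists r\, \forall x\, (H(s) \lor G(k) \land H(q) \lor G(t) \land \neg G(r) \lor G(x))

\exists s\, \forall q\, \forall k\, \exists t\, \exists r\, \forall x\, (H(s) \lor G(k) \land H(q) \lor G(t) \land \neg G(r) \lor G(x))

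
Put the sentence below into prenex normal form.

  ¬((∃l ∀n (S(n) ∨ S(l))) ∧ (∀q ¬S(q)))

∀l ∃n ∃q (¬S(n) ∧ ¬S(l) ∨ S(q))

Drive negations inward (¬∀x A ≡ ∃x ¬A, ¬∃x A ≡ ∀x ¬A, De Morgan for ∧/∨):
  (∀l ∃n (¬S(n) ∧ ¬S(l))) ∨ (∃q S(q))
All bound variables are already distinct, so no renaming is needed.
Finally move all quantifiers to the prefix:
  ∀l ∃n ∃q (¬S(n) ∧ ¬S(l) ∨ S(q))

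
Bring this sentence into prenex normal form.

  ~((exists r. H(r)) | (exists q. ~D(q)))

forall r. forall q. (~H(r) & D(q))

Push ¬ through the quantifiers and connectives to reach negation normal form:
  (forall r. ~H(r)) & (forall q. D(q))
Finally move all quantifiers to the prefix:
  forall r. forall q. (~H(r) & D(q))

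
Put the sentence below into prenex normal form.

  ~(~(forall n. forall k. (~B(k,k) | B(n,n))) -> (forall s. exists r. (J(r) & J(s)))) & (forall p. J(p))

Eliminate → and ↔ using ¬ and ∨.
  ~(~~(forall n. forall k. (~B(k,k) | B(n,n))) | (forall s. exists r. (J(r) & J(s)))) & (forall p. J(p))
Move each ¬ inward, flipping quantifiers it crosses:
  (exists n. exists k. (B(k,k) & ~B(n,n))) & (exists s. forall r. (~J(r) | ~J(s))) & (forall p. J(p))
Finally move all quantifiers to the prefix:
  exists n. exists k. exists s. forall r. forall p. (B(k,k) & ~B(n,n) & (~J(r) | ~J(s)) & J(p))

exists n. exists k. exists s. forall r. forall p. (B(k,k) & ~B(n,n) & (~J(r) | ~J(s)) & J(p))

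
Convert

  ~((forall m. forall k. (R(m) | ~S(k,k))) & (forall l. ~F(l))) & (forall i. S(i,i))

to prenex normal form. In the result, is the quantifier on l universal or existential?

existential

Move each ¬ inward, flipping quantifiers it crosses:
  ((exists m. exists k. (~R(m) & S(k,k))) | (exists l. F(l))) & (forall i. S(i,i))
Finally move all quantifiers to the prefix:
  exists m. exists k. exists l. forall i. ((~R(m) & S(k,k) | F(l)) & S(i,i))
The quantifier forall l sits under an odd number of negations, so it flips to exists l.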